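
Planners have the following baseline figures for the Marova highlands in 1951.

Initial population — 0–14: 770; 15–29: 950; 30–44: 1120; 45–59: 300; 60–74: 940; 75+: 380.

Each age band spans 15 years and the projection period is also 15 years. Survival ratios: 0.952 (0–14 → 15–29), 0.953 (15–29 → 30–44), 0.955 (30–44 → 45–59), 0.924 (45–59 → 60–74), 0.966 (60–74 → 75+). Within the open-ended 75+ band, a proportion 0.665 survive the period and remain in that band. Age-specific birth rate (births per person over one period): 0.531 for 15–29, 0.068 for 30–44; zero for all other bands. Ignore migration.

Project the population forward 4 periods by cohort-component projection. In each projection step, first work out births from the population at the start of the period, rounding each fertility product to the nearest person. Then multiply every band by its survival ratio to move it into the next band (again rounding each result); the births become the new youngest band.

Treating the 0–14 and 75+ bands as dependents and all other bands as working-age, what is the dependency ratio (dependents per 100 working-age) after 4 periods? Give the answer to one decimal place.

Period 1.
Births: 950 × 0.531 = 504, 1120 × 0.068 = 76 → total 580
15–29: 770 × 0.952 = 733
30–44: 950 × 0.953 = 905
45–59: 1120 × 0.955 = 1070
60–74: 300 × 0.924 = 277
75+: 940 × 0.966 + 380 × 0.665 = 908 + 253 = 1161
Giving 580 / 733 / 905 / 1070 / 277 / 1161.
Period 2.
Births: 733 × 0.531 = 389, 905 × 0.068 = 62 → total 451
15–29: 580 × 0.952 = 552
30–44: 733 × 0.953 = 699
45–59: 905 × 0.955 = 864
60–74: 1070 × 0.924 = 989
75+: 277 × 0.966 + 1161 × 0.665 = 268 + 772 = 1040
Giving 451 / 552 / 699 / 864 / 989 / 1040.
Period 3.
Births: 552 × 0.531 = 293, 699 × 0.068 = 48 → total 341
15–29: 451 × 0.952 = 429
30–44: 552 × 0.953 = 526
45–59: 699 × 0.955 = 668
60–74: 864 × 0.924 = 798
75+: 989 × 0.966 + 1040 × 0.665 = 955 + 692 = 1647
Giving 341 / 429 / 526 / 668 / 798 / 1647.
Period 4.
Births: 429 × 0.531 = 228, 526 × 0.068 = 36 → total 264
15–29: 341 × 0.952 = 325
30–44: 429 × 0.953 = 409
45–59: 526 × 0.955 = 502
60–74: 668 × 0.924 = 617
75+: 798 × 0.966 + 1647 × 0.665 = 771 + 1095 = 1866
Giving 264 / 325 / 409 / 502 / 617 / 1866.
Dependents (band 0–14 + band 75+) = 264 + 1866 = 2130; working-age = 1853; ratio = 2130/1853 × 100 = 114.9

114.9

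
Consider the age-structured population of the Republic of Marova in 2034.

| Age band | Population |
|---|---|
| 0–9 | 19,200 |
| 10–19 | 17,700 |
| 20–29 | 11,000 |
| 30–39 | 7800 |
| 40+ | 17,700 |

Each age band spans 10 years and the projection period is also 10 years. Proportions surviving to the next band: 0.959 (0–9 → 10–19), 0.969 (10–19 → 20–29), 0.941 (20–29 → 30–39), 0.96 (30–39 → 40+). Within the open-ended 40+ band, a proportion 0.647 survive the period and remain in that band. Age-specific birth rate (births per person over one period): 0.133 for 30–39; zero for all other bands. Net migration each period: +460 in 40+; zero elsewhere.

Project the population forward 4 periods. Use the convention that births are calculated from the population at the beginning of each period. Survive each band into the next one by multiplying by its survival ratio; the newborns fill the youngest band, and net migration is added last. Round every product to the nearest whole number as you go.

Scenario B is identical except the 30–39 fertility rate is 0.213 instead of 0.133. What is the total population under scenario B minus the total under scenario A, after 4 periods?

3898

Numbering the bands 1..5 from youngest to oldest:
Period 1:
Births: 7800 * 0.133 = 1037
Band 2: 19200 * 0.959 = 18413
Band 3: 17700 * 0.969 = 17151
Band 4: 11000 * 0.941 = 10351
Band 5: 7800 * 0.96 + 17700 * 0.647 = 7488 + 11452 = 18940
Net migration: Band 5 + 460 → 19400
End of period: [1037, 18413, 17151, 10351, 19400]
Period 2:
Births: 10351 * 0.133 = 1377
Band 2: 1037 * 0.959 = 994
Band 3: 18413 * 0.969 = 17842
Band 4: 17151 * 0.941 = 16139
Band 5: 10351 * 0.96 + 19400 * 0.647 = 9937 + 12552 = 22489
Net migration: Band 5 + 460 → 22949
End of period: [1377, 994, 17842, 16139, 22949]
Period 3:
Births: 16139 * 0.133 = 2146
Band 2: 1377 * 0.959 = 1321
Band 3: 994 * 0.969 = 963
Band 4: 17842 * 0.941 = 16789
Band 5: 16139 * 0.96 + 22949 * 0.647 = 15493 + 14848 = 30341
Net migration: Band 5 + 460 → 30801
End of period: [2146, 1321, 963, 16789, 30801]
Period 4:
Births: 16789 * 0.133 = 2233
Band 2: 2146 * 0.959 = 2058
Band 3: 1321 * 0.969 = 1280
Band 4: 963 * 0.941 = 906
Band 5: 16789 * 0.96 + 30801 * 0.647 = 16117 + 19928 = 36045
Net migration: Band 5 + 460 → 36505
End of period: [2233, 2058, 1280, 906, 36505]
Scenario A total after 4 periods: 42982
Scenario B projection —
Period 1:
Births: 7800 * 0.213 = 1661
Band 2: 19200 * 0.959 = 18413
Band 3: 17700 * 0.969 = 17151
Band 4: 11000 * 0.941 = 10351
Band 5: 7800 * 0.96 + 17700 * 0.647 = 7488 + 11452 = 18940
Net migration: Band 5 + 460 → 19400
End of period: [1661, 18413, 17151, 10351, 19400]
Period 2:
Births: 10351 * 0.213 = 2205
Band 2: 1661 * 0.959 = 1593
Band 3: 18413 * 0.969 = 17842
Band 4: 17151 * 0.941 = 16139
Band 5: 10351 * 0.96 + 19400 * 0.647 = 9937 + 12552 = 22489
Net migration: Band 5 + 460 → 22949
End of period: [2205, 1593, 17842, 16139, 22949]
Period 3:
Births: 16139 * 0.213 = 3438
Band 2: 2205 * 0.959 = 2115
Band 3: 1593 * 0.969 = 1544
Band 4: 17842 * 0.941 = 16789
Band 5: 16139 * 0.96 + 22949 * 0.647 = 15493 + 14848 = 30341
Net migration: Band 5 + 460 → 30801
End of period: [3438, 2115, 1544, 16789, 30801]
Period 4:
Births: 16789 * 0.213 = 3576
Band 2: 3438 * 0.959 = 3297
Band 3: 2115 * 0.969 = 2049
Band 4: 1544 * 0.941 = 1453
Band 5: 16789 * 0.96 + 30801 * 0.647 = 16117 + 19928 = 36045
Net migration: Band 5 + 460 → 36505
End of period: [3576, 3297, 2049, 1453, 36505]
Scenario B total after 4 periods: 46880
Difference B − A = 46880 − 42982 = 3898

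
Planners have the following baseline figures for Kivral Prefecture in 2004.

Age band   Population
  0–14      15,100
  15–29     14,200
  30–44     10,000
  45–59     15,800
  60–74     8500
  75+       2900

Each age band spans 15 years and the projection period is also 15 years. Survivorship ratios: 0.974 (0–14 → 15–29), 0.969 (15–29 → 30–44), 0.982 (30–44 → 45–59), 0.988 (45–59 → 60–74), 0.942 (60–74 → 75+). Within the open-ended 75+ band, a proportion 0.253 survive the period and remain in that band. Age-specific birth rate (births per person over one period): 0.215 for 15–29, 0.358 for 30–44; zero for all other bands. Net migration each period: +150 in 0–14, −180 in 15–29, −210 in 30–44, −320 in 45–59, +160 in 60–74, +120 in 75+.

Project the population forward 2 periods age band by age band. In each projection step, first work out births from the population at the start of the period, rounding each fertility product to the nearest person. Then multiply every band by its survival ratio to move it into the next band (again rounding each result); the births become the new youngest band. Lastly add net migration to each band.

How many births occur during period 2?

— Period 1 —
Births: 14200 × 0.215 = 3053 ; 10000 × 0.358 = 3580 → total 6633
15–29: 15100 × 0.974 = 14707
30–44: 14200 × 0.969 = 13760
45–59: 10000 × 0.982 = 9820
60–74: 15800 × 0.988 = 15610
75+: 8500 × 0.942 + 2900 × 0.253 = 8007 + 734 = 8741
Net migration: 0–14 + 150 → 6783; 15–29 − 180 → 14527; 30–44 − 210 → 13550; 45–59 − 320 → 9500; 60–74 + 160 → 15770; 75+ + 120 → 8861
→ [6783, 14527, 13550, 9500, 15770, 8861]
— Period 2 —
Births: 14527 × 0.215 = 3123 ; 13550 × 0.358 = 4851 → total 7974
15–29: 6783 × 0.974 = 6607
30–44: 14527 × 0.969 = 14077
45–59: 13550 × 0.982 = 13306
60–74: 9500 × 0.988 = 9386
75+: 15770 × 0.942 + 8861 × 0.253 = 14855 + 2242 = 17097
Net migration: 0–14 + 150 → 8124; 15–29 − 180 → 6427; 30–44 − 210 → 13867; 45–59 − 320 → 12986; 60–74 + 160 → 9546; 75+ + 120 → 17217
→ [8124, 6427, 13867, 12986, 9546, 17217]

7974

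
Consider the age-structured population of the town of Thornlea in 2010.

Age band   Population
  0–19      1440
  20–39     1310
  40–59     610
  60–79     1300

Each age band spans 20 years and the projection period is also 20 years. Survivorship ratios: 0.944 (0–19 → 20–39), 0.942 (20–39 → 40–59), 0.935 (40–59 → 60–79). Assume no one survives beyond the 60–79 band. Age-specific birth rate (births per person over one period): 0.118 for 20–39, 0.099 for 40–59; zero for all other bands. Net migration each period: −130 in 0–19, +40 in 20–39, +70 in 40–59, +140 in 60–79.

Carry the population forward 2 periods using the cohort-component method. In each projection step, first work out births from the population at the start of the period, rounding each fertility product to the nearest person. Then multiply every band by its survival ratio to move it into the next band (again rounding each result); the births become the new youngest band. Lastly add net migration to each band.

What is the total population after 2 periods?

Numbering the bands 1..4 from youngest to oldest:
— Period 1 —
Births: 1310 × 0.118 = 155  |  610 × 0.099 = 60 → 215
Band 2: 1440 × 0.944 = 1359
Band 3: 1310 × 0.942 = 1234
Band 4: 610 × 0.935 = 570
Net migration: Band 1 − 130 → 85; Band 2 + 40 → 1399; Band 3 + 70 → 1304; Band 4 + 140 → 710
Giving 85 / 1399 / 1304 / 710.
— Period 2 —
Births: 1399 × 0.118 = 165  |  1304 × 0.099 = 129 → 294
Band 2: 85 × 0.944 = 80
Band 3: 1399 × 0.942 = 1318
Band 4: 1304 × 0.935 = 1219
Net migration: Band 1 − 130 → 164; Band 2 + 40 → 120; Band 3 + 70 → 1388; Band 4 + 140 → 1359
Giving 164 / 120 / 1388 / 1359.
Total after period 2: 164 + 120 + 1388 + 1359 = 3031

3031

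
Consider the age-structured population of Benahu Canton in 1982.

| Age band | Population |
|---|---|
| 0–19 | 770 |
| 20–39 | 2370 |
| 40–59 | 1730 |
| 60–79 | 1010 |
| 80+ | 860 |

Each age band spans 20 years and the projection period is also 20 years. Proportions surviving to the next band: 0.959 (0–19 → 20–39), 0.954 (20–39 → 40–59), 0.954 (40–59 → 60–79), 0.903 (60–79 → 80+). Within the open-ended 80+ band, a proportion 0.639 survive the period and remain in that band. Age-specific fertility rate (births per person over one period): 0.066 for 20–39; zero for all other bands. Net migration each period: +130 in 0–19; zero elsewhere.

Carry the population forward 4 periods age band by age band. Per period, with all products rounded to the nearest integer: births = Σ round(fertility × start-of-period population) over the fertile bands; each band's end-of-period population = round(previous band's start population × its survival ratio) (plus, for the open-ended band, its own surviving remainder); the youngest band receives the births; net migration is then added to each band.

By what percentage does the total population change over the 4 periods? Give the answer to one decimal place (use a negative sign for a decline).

-47.5

[period 1]
Births: 2370 × 0.066 = 156
20–39: 770 × 0.959 = 738
40–59: 2370 × 0.954 = 2261
60–79: 1730 × 0.954 = 1650
80+: 1010 × 0.903 + 860 × 0.639 = 912 + 550 = 1462
Net migration: 0–19 + 130 → 286
Giving 286 / 738 / 2261 / 1650 / 1462.
[period 2]
Births: 738 × 0.066 = 49
20–39: 286 × 0.959 = 274
40–59: 738 × 0.954 = 704
60–79: 2261 × 0.954 = 2157
80+: 1650 × 0.903 + 1462 × 0.639 = 1490 + 934 = 2424
Net migration: 0–19 + 130 → 179
Giving 179 / 274 / 704 / 2157 / 2424.
[period 3]
Births: 274 × 0.066 = 18
20–39: 179 × 0.959 = 172
40–59: 274 × 0.954 = 261
60–79: 704 × 0.954 = 672
80+: 2157 × 0.903 + 2424 × 0.639 = 1948 + 1549 = 3497
Net migration: 0–19 + 130 → 148
Giving 148 / 172 / 261 / 672 / 3497.
[period 4]
Births: 172 × 0.066 = 11
20–39: 148 × 0.959 = 142
40–59: 172 × 0.954 = 164
60–79: 261 × 0.954 = 249
80+: 672 × 0.903 + 3497 × 0.639 = 607 + 2235 = 2842
Net migration: 0–19 + 130 → 141
Giving 141 / 142 / 164 / 249 / 2842.
Total: 6740 → 3538; change = -3202; percentage change = -47.5%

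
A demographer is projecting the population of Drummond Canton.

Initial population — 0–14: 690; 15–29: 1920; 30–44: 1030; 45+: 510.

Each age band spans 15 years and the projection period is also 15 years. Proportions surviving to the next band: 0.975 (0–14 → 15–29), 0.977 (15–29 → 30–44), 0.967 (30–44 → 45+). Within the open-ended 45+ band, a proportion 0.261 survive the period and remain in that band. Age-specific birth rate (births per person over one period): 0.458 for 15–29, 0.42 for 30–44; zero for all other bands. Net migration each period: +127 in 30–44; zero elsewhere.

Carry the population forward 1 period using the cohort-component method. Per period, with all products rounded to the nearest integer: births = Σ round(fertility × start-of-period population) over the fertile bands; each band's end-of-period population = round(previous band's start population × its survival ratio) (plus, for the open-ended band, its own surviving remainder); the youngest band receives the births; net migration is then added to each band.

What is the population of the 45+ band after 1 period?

1129

(Groups numbered youngest = 1 to oldest = 4.)
[period 1]
Births: 1920 × 0.458 = 879 ; 1030 × 0.42 = 433 → 1312
Group 2: 690 × 0.975 = 673
Group 3: 1920 × 0.977 = 1876
Group 4: 1030 × 0.967 + 510 × 0.261 = 996 + 133 = 1129
Net migration: Group 3 + 127 → 2003
Population now: 0–14=1312, 15–29=673, 30–44=2003, 45+=1129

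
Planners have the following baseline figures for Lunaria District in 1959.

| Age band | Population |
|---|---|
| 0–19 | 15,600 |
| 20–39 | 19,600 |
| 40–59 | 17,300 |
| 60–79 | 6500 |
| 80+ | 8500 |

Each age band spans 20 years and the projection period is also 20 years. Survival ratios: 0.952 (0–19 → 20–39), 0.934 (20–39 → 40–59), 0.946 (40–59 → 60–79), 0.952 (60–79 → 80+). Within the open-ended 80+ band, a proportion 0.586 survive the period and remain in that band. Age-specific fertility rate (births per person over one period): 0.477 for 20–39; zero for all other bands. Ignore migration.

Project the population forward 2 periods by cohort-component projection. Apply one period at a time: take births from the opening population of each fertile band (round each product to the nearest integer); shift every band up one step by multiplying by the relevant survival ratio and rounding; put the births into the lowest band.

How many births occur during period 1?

Let group 1 be 0–19 through group 5 = 80+.
[period 1]
Births: 19600 × 0.477 = 9349
Group 2: 15600 × 0.952 = 14851
Group 3: 19600 × 0.934 = 18306
Group 4: 17300 × 0.946 = 16366
Group 5: 6500 × 0.952 + 8500 × 0.586 = 6188 + 4981 = 11169
→ [9349, 14851, 18306, 16366, 11169]

9349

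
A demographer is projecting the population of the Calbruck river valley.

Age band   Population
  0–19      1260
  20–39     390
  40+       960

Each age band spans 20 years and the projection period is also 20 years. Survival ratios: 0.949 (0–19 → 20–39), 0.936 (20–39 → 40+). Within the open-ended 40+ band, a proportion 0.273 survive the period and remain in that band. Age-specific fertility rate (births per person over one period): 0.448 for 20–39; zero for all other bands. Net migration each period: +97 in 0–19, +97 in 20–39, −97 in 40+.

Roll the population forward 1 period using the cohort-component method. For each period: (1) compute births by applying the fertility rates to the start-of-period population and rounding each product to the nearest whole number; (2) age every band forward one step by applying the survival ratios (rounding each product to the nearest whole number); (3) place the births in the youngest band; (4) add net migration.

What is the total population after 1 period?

Numbering the groups 1..3 from youngest to oldest:
After projecting period 1:
Births: 390 × 0.448 = 175
Group 2: 1260 × 0.949 = 1196
Group 3: 390 × 0.936 + 960 × 0.273 = 365 + 262 = 627
Net migration: Group 1 + 97 → 272; Group 2 + 97 → 1293; Group 3 − 97 → 530
Population now: 0–19=272, 20–39=1293, 40+=530
Total after period 1: 272 + 1293 + 530 = 2095

2095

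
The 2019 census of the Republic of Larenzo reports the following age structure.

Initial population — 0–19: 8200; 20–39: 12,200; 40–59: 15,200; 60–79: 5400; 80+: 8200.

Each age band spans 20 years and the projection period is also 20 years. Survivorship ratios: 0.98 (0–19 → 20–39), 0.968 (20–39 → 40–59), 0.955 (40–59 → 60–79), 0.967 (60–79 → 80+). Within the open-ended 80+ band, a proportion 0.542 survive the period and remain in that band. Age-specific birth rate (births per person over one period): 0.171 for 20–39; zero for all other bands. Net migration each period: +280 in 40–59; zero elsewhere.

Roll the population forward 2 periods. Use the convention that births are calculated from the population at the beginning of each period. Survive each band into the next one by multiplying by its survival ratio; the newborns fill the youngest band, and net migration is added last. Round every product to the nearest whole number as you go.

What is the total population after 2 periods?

(Bands numbered youngest = 1 to oldest = 5.)
— Period 1 —
Births: 12200 * 0.171 = 2086
Band 2: 8200 * 0.98 = 8036
Band 3: 12200 * 0.968 = 11810
Band 4: 15200 * 0.955 = 14516
Band 5: 5400 * 0.967 + 8200 * 0.542 = 5222 + 4444 = 9666
Net migration: Band 3 + 280 → 12090
End of period: [2086, 8036, 12090, 14516, 9666]
— Period 2 —
Births: 8036 * 0.171 = 1374
Band 2: 2086 * 0.98 = 2044
Band 3: 8036 * 0.968 = 7779
Band 4: 12090 * 0.955 = 11546
Band 5: 14516 * 0.967 + 9666 * 0.542 = 14037 + 5239 = 19276
Net migration: Band 3 + 280 → 8059
End of period: [1374, 2044, 8059, 11546, 19276]
Total after period 2: 1374 + 2044 + 8059 + 11546 + 19276 = 42299

42299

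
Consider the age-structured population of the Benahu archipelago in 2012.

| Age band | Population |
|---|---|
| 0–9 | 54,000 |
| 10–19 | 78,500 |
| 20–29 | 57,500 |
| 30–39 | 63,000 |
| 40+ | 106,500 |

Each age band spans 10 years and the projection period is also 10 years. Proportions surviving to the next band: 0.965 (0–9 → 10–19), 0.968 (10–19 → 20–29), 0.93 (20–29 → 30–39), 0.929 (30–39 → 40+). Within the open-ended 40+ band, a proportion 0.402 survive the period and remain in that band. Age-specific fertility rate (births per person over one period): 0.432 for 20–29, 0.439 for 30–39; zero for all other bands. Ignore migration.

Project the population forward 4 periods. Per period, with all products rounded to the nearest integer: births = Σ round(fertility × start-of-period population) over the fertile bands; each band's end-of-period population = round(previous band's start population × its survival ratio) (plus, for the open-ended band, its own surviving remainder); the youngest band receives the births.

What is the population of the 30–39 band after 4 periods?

45606

(Bands numbered youngest = 1 to oldest = 5.)
After projecting period 1:
Births: 57500 × 0.432 = 24840 ; 63000 × 0.439 = 27657 → 52497
Band 2: 54000 × 0.965 = 52110
Band 3: 78500 × 0.968 = 75988
Band 4: 57500 × 0.93 = 53475
Band 5: 63000 × 0.929 + 106500 × 0.402 = 58527 + 42813 = 101340
→ [52497, 52110, 75988, 53475, 101340]
After projecting period 2:
Births: 75988 × 0.432 = 32827 ; 53475 × 0.439 = 23476 → 56303
Band 2: 52497 × 0.965 = 50660
Band 3: 52110 × 0.968 = 50442
Band 4: 75988 × 0.93 = 70669
Band 5: 53475 × 0.929 + 101340 × 0.402 = 49678 + 40739 = 90417
→ [56303, 50660, 50442, 70669, 90417]
After projecting period 3:
Births: 50442 × 0.432 = 21791 ; 70669 × 0.439 = 31024 → 52815
Band 2: 56303 × 0.965 = 54332
Band 3: 50660 × 0.968 = 49039
Band 4: 50442 × 0.93 = 46911
Band 5: 70669 × 0.929 + 90417 × 0.402 = 65652 + 36348 = 102000
→ [52815, 54332, 49039, 46911, 102000]
After projecting period 4:
Births: 49039 × 0.432 = 21185 ; 46911 × 0.439 = 20594 → 41779
Band 2: 52815 × 0.965 = 50966
Band 3: 54332 × 0.968 = 52593
Band 4: 49039 × 0.93 = 45606
Band 5: 46911 × 0.929 + 102000 × 0.402 = 43580 + 41004 = 84584
→ [41779, 50966, 52593, 45606, 84584]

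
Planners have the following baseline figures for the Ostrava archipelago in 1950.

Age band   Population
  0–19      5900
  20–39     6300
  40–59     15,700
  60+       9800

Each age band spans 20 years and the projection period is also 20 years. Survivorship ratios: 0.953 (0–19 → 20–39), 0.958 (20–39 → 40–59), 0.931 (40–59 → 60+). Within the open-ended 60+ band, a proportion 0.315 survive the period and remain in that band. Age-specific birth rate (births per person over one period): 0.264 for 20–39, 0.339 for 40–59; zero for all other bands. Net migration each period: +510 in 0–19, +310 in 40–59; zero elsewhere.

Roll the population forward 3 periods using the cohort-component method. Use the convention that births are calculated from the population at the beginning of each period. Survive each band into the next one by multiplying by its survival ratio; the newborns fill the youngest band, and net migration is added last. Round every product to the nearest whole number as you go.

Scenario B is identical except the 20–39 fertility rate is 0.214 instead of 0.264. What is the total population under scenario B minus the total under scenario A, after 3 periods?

-977

Period 1:
Births: 6300 * 0.264 = 1663, 15700 * 0.339 = 5322 — total 6985
20–39: 5900 * 0.953 = 5623
40–59: 6300 * 0.958 = 6035
60+: 15700 * 0.931 + 9800 * 0.315 = 14617 + 3087 = 17704
Net migration: 0–19 + 510 → 7495; 40–59 + 310 → 6345
Population now: 0–19=7495, 20–39=5623, 40–59=6345, 60+=17704
Period 2:
Births: 5623 * 0.264 = 1484, 6345 * 0.339 = 2151 — total 3635
20–39: 7495 * 0.953 = 7143
40–59: 5623 * 0.958 = 5387
60+: 6345 * 0.931 + 17704 * 0.315 = 5907 + 5577 = 11484
Net migration: 0–19 + 510 → 4145; 40–59 + 310 → 5697
Population now: 0–19=4145, 20–39=7143, 40–59=5697, 60+=11484
Period 3:
Births: 7143 * 0.264 = 1886, 5697 * 0.339 = 1931 — total 3817
20–39: 4145 * 0.953 = 3950
40–59: 7143 * 0.958 = 6843
60+: 5697 * 0.931 + 11484 * 0.315 = 5304 + 3617 = 8921
Net migration: 0–19 + 510 → 4327; 40–59 + 310 → 7153
Population now: 0–19=4327, 20–39=3950, 40–59=7153, 60+=8921
Scenario A total after 3 periods: 24351
Scenario B projection —
Period 1:
Births: 6300 * 0.214 = 1348, 15700 * 0.339 = 5322 — total 6670
20–39: 5900 * 0.953 = 5623
40–59: 6300 * 0.958 = 6035
60+: 15700 * 0.931 + 9800 * 0.315 = 14617 + 3087 = 17704
Net migration: 0–19 + 510 → 7180; 40–59 + 310 → 6345
Population now: 0–19=7180, 20–39=5623, 40–59=6345, 60+=17704
Period 2:
Births: 5623 * 0.214 = 1203, 6345 * 0.339 = 2151 — total 3354
20–39: 7180 * 0.953 = 6843
40–59: 5623 * 0.958 = 5387
60+: 6345 * 0.931 + 17704 * 0.315 = 5907 + 5577 = 11484
Net migration: 0–19 + 510 → 3864; 40–59 + 310 → 5697
Population now: 0–19=3864, 20–39=6843, 40–59=5697, 60+=11484
Period 3:
Births: 6843 * 0.214 = 1464, 5697 * 0.339 = 1931 — total 3395
20–39: 3864 * 0.953 = 3682
40–59: 6843 * 0.958 = 6556
60+: 5697 * 0.931 + 11484 * 0.315 = 5304 + 3617 = 8921
Net migration: 0–19 + 510 → 3905; 40–59 + 310 → 6866
Population now: 0–19=3905, 20–39=3682, 40–59=6866, 60+=8921
Scenario B total after 3 periods: 23374
Difference B − A = 23374 − 24351 = -977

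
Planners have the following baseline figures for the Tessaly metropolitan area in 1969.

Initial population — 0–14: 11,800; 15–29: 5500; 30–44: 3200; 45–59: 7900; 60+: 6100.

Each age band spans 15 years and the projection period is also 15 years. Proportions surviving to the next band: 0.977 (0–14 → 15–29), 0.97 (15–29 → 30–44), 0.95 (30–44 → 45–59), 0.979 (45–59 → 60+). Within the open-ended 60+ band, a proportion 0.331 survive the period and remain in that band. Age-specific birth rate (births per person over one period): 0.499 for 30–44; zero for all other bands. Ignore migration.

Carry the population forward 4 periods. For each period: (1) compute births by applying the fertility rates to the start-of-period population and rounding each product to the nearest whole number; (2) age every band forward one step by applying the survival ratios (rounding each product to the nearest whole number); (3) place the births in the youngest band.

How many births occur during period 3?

5580

Period 1:
Births: 3200 × 0.499 = 1597
15–29: 11800 × 0.977 = 11529
30–44: 5500 × 0.97 = 5335
45–59: 3200 × 0.95 = 3040
60+: 7900 × 0.979 + 6100 × 0.331 = 7734 + 2019 = 9753
Giving 1597 / 11529 / 5335 / 3040 / 9753.
Period 2:
Births: 5335 × 0.499 = 2662
15–29: 1597 × 0.977 = 1560
30–44: 11529 × 0.97 = 11183
45–59: 5335 × 0.95 = 5068
60+: 3040 × 0.979 + 9753 × 0.331 = 2976 + 3228 = 6204
Giving 2662 / 1560 / 11183 / 5068 / 6204.
Period 3:
Births: 11183 × 0.499 = 5580
15–29: 2662 × 0.977 = 2601
30–44: 1560 × 0.97 = 1513
45–59: 11183 × 0.95 = 10624
60+: 5068 × 0.979 + 6204 × 0.331 = 4962 + 2054 = 7016
Giving 5580 / 2601 / 1513 / 10624 / 7016.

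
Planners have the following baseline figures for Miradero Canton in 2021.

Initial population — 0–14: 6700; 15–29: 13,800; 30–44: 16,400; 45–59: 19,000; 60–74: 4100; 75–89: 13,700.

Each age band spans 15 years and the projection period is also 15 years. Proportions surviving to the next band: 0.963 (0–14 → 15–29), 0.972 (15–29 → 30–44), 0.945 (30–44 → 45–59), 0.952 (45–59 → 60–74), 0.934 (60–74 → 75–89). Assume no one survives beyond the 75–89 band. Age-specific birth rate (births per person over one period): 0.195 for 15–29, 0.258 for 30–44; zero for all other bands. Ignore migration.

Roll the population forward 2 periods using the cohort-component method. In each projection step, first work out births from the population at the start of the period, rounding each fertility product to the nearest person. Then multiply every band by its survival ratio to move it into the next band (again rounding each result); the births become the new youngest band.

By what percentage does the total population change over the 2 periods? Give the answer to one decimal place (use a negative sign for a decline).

-15.9

— Period 1 —
Births: 13800 × 0.195 = 2691 ; 16400 × 0.258 = 4231 → 6922
15–29: 6700 × 0.963 = 6452
30–44: 13800 × 0.972 = 13414
45–59: 16400 × 0.945 = 15498
60–74: 19000 × 0.952 = 18088
75–89: 4100 × 0.934 = 3829
→ [6922, 6452, 13414, 15498, 18088, 3829]
— Period 2 —
Births: 6452 × 0.195 = 1258 ; 13414 × 0.258 = 3461 → 4719
15–29: 6922 × 0.963 = 6666
30–44: 6452 × 0.972 = 6271
45–59: 13414 × 0.945 = 12676
60–74: 15498 × 0.952 = 14754
75–89: 18088 × 0.934 = 16894
→ [4719, 6666, 6271, 12676, 14754, 16894]
Total: 73700 → 61980; change = -11720; percentage change = -15.9%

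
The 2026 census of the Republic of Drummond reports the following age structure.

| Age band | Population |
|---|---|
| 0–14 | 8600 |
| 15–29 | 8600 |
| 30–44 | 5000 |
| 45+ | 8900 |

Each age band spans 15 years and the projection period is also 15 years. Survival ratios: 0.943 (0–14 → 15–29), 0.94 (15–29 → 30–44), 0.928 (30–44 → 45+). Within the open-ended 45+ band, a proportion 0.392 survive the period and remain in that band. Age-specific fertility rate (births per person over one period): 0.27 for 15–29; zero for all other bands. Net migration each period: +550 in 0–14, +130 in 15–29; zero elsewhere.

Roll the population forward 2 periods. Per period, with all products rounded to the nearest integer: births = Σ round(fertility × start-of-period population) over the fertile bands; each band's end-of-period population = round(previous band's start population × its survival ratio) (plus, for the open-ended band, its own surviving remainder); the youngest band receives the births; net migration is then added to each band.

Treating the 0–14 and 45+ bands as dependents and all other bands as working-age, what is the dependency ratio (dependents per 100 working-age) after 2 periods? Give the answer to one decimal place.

127.2

After projecting period 1:
Births: 8600 * 0.27 = 2322
15–29: 8600 * 0.943 = 8110
30–44: 8600 * 0.94 = 8084
45+: 5000 * 0.928 + 8900 * 0.392 = 4640 + 3489 = 8129
Net migration: 0–14 + 550 → 2872; 15–29 + 130 → 8240
End of period: [2872, 8240, 8084, 8129]
After projecting period 2:
Births: 8240 * 0.27 = 2225
15–29: 2872 * 0.943 = 2708
30–44: 8240 * 0.94 = 7746
45+: 8084 * 0.928 + 8129 * 0.392 = 7502 + 3187 = 10689
Net migration: 0–14 + 550 → 2775; 15–29 + 130 → 2838
End of period: [2775, 2838, 7746, 10689]
Dependents (band 0–14 + band 45+) = 2775 + 10689 = 13464; working-age = 10584; ratio = 13464/10584 × 100 = 127.2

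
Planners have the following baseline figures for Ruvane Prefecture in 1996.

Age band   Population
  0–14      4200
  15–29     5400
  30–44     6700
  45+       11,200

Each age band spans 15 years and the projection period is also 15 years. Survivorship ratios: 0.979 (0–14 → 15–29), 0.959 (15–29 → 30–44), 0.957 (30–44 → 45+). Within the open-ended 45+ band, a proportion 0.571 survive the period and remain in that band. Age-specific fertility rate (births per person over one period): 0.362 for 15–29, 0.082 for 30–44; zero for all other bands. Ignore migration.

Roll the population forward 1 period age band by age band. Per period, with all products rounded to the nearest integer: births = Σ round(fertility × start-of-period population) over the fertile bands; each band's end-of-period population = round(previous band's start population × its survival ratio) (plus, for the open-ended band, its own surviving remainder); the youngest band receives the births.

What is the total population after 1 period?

24602

Let group 1 be 0–14 through group 4 = 45+.
After projecting period 1:
Births: 5400 * 0.362 = 1955, 6700 * 0.082 = 549 → total 2504
Group 2: 4200 * 0.979 = 4112
Group 3: 5400 * 0.959 = 5179
Group 4: 6700 * 0.957 + 11200 * 0.571 = 6412 + 6395 = 12807
Giving 2504 / 4112 / 5179 / 12807.
Total after period 1: 2504 + 4112 + 5179 + 12807 = 24602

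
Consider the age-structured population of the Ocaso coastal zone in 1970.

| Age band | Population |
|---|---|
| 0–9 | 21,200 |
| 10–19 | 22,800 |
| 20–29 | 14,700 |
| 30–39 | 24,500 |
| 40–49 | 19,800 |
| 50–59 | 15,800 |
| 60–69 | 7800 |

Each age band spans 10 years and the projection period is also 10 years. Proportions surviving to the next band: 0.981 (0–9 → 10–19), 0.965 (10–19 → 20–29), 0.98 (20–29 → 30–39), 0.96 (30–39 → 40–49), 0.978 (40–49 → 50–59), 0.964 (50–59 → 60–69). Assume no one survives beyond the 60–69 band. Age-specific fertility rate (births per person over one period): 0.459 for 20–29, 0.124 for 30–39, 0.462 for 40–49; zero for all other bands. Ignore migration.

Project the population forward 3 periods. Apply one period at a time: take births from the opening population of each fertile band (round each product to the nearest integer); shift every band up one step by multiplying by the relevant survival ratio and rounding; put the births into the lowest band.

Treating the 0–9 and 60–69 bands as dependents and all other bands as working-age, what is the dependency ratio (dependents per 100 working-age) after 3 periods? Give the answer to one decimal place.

43.0

Let band 1 be 0–9 through band 7 = 60–69.
[period 1]
Births: 14700 × 0.459 = 6747, 24500 × 0.124 = 3038, 19800 × 0.462 = 9148 — total 18933
Band 2: 21200 × 0.981 = 20797
Band 3: 22800 × 0.965 = 22002
Band 4: 14700 × 0.98 = 14406
Band 5: 24500 × 0.96 = 23520
Band 6: 19800 × 0.978 = 19364
Band 7: 15800 × 0.964 = 15231
Giving 18933 / 20797 / 22002 / 14406 / 23520 / 19364 / 15231.
[period 2]
Births: 22002 × 0.459 = 10099, 14406 × 0.124 = 1786, 23520 × 0.462 = 10866 — total 22751
Band 2: 18933 × 0.981 = 18573
Band 3: 20797 × 0.965 = 20069
Band 4: 22002 × 0.98 = 21562
Band 5: 14406 × 0.96 = 13830
Band 6: 23520 × 0.978 = 23003
Band 7: 19364 × 0.964 = 18667
Giving 22751 / 18573 / 20069 / 21562 / 13830 / 23003 / 18667.
[period 3]
Births: 20069 × 0.459 = 9212, 21562 × 0.124 = 2674, 13830 × 0.462 = 6389 — total 18275
Band 2: 22751 × 0.981 = 22319
Band 3: 18573 × 0.965 = 17923
Band 4: 20069 × 0.98 = 19668
Band 5: 21562 × 0.96 = 20700
Band 6: 13830 × 0.978 = 13526
Band 7: 23003 × 0.964 = 22175
Giving 18275 / 22319 / 17923 / 19668 / 20700 / 13526 / 22175.
Dependents (band 0–9 + band 60–69) = 18275 + 22175 = 40450; working-age = 94136; ratio = 40450/94136 × 100 = 43.0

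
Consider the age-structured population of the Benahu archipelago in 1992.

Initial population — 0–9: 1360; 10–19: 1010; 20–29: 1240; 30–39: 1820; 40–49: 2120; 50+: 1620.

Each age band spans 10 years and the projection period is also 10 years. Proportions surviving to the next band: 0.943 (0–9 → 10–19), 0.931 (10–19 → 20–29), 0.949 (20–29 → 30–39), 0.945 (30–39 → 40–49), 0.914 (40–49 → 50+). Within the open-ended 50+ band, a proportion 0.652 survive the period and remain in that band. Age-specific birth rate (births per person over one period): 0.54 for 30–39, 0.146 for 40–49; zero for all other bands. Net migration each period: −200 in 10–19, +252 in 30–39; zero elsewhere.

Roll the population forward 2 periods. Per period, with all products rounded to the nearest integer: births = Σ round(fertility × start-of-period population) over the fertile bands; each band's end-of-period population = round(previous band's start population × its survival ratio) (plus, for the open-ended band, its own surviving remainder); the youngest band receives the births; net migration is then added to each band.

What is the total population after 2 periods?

— Period 1 —
Births: 1820 * 0.54 = 983 ; 2120 * 0.146 = 310 ⇒ total 1293
10–19: 1360 * 0.943 = 1282
20–29: 1010 * 0.931 = 940
30–39: 1240 * 0.949 = 1177
40–49: 1820 * 0.945 = 1720
50+: 2120 * 0.914 + 1620 * 0.652 = 1938 + 1056 = 2994
Net migration: 10–19 − 200 → 1082; 30–39 + 252 → 1429
→ [1293, 1082, 940, 1429, 1720, 2994]
— Period 2 —
Births: 1429 * 0.54 = 772 ; 1720 * 0.146 = 251 ⇒ total 1023
10–19: 1293 * 0.943 = 1219
20–29: 1082 * 0.931 = 1007
30–39: 940 * 0.949 = 892
40–49: 1429 * 0.945 = 1350
50+: 1720 * 0.914 + 2994 * 0.652 = 1572 + 1952 = 3524
Net migration: 10–19 − 200 → 1019; 30–39 + 252 → 1144
→ [1023, 1019, 1007, 1144, 1350, 3524]
Total after period 2: 1023 + 1019 + 1007 + 1144 + 1350 + 3524 = 9067

9067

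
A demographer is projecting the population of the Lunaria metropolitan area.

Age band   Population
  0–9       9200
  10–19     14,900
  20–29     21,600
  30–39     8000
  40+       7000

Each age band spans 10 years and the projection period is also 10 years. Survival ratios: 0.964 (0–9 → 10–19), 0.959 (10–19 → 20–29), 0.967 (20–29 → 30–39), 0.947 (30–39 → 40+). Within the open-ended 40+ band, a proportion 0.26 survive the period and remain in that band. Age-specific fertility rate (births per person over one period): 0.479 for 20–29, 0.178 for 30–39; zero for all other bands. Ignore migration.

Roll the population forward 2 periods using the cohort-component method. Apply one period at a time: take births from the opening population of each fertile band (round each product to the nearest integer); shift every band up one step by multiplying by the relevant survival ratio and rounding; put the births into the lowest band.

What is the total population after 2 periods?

66453

[period 1]
Births: 21600 * 0.479 = 10346  |  8000 * 0.178 = 1424 ⇒ total 11770
10–19: 9200 * 0.964 = 8869
20–29: 14900 * 0.959 = 14289
30–39: 21600 * 0.967 = 20887
40+: 8000 * 0.947 + 7000 * 0.26 = 7576 + 1820 = 9396
→ [11770, 8869, 14289, 20887, 9396]
[period 2]
Births: 14289 * 0.479 = 6844  |  20887 * 0.178 = 3718 ⇒ total 10562
10–19: 11770 * 0.964 = 11346
20–29: 8869 * 0.959 = 8505
30–39: 14289 * 0.967 = 13817
40+: 20887 * 0.947 + 9396 * 0.26 = 19780 + 2443 = 22223
→ [10562, 11346, 8505, 13817, 22223]
Total after period 2: 10562 + 11346 + 8505 + 13817 + 22223 = 66453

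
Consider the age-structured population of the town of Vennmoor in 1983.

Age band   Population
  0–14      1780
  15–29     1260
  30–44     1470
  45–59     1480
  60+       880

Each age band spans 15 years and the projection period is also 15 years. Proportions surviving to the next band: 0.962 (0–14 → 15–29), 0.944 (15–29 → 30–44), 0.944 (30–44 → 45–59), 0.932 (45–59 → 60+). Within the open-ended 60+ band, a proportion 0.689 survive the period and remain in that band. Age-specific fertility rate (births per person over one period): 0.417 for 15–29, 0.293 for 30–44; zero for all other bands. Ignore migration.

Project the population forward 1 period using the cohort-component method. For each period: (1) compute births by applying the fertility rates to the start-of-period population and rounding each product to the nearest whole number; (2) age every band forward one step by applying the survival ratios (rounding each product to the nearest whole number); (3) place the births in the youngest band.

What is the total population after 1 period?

7230

Numbering the bands 1..5 from youngest to oldest:
After projecting period 1:
Births: 1260 * 0.417 = 525 ; 1470 * 0.293 = 431 → 956
Band 2: 1780 * 0.962 = 1712
Band 3: 1260 * 0.944 = 1189
Band 4: 1470 * 0.944 = 1388
Band 5: 1480 * 0.932 + 880 * 0.689 = 1379 + 606 = 1985
Giving 956 / 1712 / 1189 / 1388 / 1985.
Total after period 1: 956 + 1712 + 1189 + 1388 + 1985 = 7230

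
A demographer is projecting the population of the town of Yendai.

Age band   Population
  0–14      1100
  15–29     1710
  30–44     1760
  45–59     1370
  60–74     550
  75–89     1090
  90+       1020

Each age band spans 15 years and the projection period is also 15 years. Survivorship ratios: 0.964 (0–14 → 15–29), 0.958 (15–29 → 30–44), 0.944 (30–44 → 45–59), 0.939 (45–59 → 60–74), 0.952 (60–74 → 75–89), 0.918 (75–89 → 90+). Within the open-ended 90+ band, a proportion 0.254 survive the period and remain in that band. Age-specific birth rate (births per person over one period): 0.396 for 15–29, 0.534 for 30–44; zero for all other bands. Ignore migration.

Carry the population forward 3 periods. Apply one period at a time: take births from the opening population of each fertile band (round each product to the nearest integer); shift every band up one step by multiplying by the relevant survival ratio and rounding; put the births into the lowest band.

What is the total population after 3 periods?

9123

Let band 1 be 0–14 through band 7 = 90+.
— Period 1 —
Births: 1710 * 0.396 = 677  |  1760 * 0.534 = 940 → 1617
Band 2: 1100 * 0.964 = 1060
Band 3: 1710 * 0.958 = 1638
Band 4: 1760 * 0.944 = 1661
Band 5: 1370 * 0.939 = 1286
Band 6: 550 * 0.952 = 524
Band 7: 1090 * 0.918 + 1020 * 0.254 = 1001 + 259 = 1260
End of period: [1617, 1060, 1638, 1661, 1286, 524, 1260]
— Period 2 —
Births: 1060 * 0.396 = 420  |  1638 * 0.534 = 875 → 1295
Band 2: 1617 * 0.964 = 1559
Band 3: 1060 * 0.958 = 1015
Band 4: 1638 * 0.944 = 1546
Band 5: 1661 * 0.939 = 1560
Band 6: 1286 * 0.952 = 1224
Band 7: 524 * 0.918 + 1260 * 0.254 = 481 + 320 = 801
End of period: [1295, 1559, 1015, 1546, 1560, 1224, 801]
— Period 3 —
Births: 1559 * 0.396 = 617  |  1015 * 0.534 = 542 → 1159
Band 2: 1295 * 0.964 = 1248
Band 3: 1559 * 0.958 = 1494
Band 4: 1015 * 0.944 = 958
Band 5: 1546 * 0.939 = 1452
Band 6: 1560 * 0.952 = 1485
Band 7: 1224 * 0.918 + 801 * 0.254 = 1124 + 203 = 1327
End of period: [1159, 1248, 1494, 958, 1452, 1485, 1327]
Total after period 3: 1159 + 1248 + 1494 + 958 + 1452 + 1485 + 1327 = 9123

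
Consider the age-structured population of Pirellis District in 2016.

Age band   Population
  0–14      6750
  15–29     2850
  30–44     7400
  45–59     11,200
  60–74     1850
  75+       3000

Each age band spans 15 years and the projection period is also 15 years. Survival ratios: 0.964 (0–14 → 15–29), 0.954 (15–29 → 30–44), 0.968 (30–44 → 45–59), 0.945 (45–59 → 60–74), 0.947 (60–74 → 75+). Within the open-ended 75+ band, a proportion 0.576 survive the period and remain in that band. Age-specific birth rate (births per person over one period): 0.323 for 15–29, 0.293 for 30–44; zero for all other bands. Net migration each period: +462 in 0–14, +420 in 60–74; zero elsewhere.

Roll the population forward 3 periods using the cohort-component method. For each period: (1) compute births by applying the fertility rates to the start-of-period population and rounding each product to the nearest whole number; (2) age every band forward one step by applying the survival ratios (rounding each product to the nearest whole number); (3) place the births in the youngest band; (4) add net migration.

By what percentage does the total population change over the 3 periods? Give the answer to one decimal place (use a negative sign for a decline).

-0.8

Period 1:
Births: 2850 × 0.323 = 921 ; 7400 × 0.293 = 2168 — total 3089
15–29: 6750 × 0.964 = 6507
30–44: 2850 × 0.954 = 2719
45–59: 7400 × 0.968 = 7163
60–74: 11200 × 0.945 = 10584
75+: 1850 × 0.947 + 3000 × 0.576 = 1752 + 1728 = 3480
Net migration: 0–14 + 462 → 3551; 60–74 + 420 → 11004
End of period: [3551, 6507, 2719, 7163, 11004, 3480]
Period 2:
Births: 6507 × 0.323 = 2102 ; 2719 × 0.293 = 797 — total 2899
15–29: 3551 × 0.964 = 3423
30–44: 6507 × 0.954 = 6208
45–59: 2719 × 0.968 = 2632
60–74: 7163 × 0.945 = 6769
75+: 11004 × 0.947 + 3480 × 0.576 = 10421 + 2004 = 12425
Net migration: 0–14 + 462 → 3361; 60–74 + 420 → 7189
End of period: [3361, 3423, 6208, 2632, 7189, 12425]
Period 3:
Births: 3423 × 0.323 = 1106 ; 6208 × 0.293 = 1819 — total 2925
15–29: 3361 × 0.964 = 3240
30–44: 3423 × 0.954 = 3266
45–59: 6208 × 0.968 = 6009
60–74: 2632 × 0.945 = 2487
75+: 7189 × 0.947 + 12425 × 0.576 = 6808 + 7157 = 13965
Net migration: 0–14 + 462 → 3387; 60–74 + 420 → 2907
End of period: [3387, 3240, 3266, 6009, 2907, 13965]
Total: 33050 → 32774; change = -276; percentage change = -0.8%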